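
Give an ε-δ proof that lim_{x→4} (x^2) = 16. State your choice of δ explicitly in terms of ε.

Let ε > 0. We seek δ > 0 with 0 < |x − 4| < δ ⇒ |x^2 − 16| < ε.
Factor: x^2 − 16 = (x − 4)(x + 4), so |x^2 − 16| = |x − 4|·|x + 4|.
Impose δ ≤ 1 so that |x| < 5; then |x + 4| ≤ 9.
Hence |x^2 − 16| ≤ 9|x − 4|, which is < ε once |x − 4| < ε/9.
Take δ = min(1, ε/9). If 0 < |x − 4| < δ then both bounds hold and |x^2 − 16| ≤ 9|x − 4| < 9·(ε/9) = ε.

δ = min(1, ε/9)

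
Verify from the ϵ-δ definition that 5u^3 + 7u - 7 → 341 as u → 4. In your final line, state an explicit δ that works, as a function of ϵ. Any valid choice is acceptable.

δ = min(1, ϵ/312)

Suppose ϵ > 0. We want δ > 0 such that 0 < |u − 4| < δ implies |(5u^3 + 7u - 7) − 341| < ϵ.
(5u^3 + 7u - 7) − 341 = 5u^3 + 7u - 348 = (u − 4)(5u^2 + 20u + 87).
So |(5u^3 + 7u - 7) − 341| = |u − 4|·|5u^2 + 20u + 87|.
Require δ ≤ 1. Then |u − 4| < 1 gives |u| < 5, and by the triangle inequality |5u^2 + 20u + 87| ≤ 5·5^2 + 20·5 + 87 = 312.
Hence |(5u^3 + 7u - 7) − 341| ≤ 312|u − 4| < ϵ provided |u − 4| < ϵ/312.
Take δ = min(1, ϵ/312). Then 0 < |u − 4| < δ gives both |u − 4| < 1 and |u − 4| < ϵ/312, so |(5u^3 + 7u - 7) − 341| < ϵ.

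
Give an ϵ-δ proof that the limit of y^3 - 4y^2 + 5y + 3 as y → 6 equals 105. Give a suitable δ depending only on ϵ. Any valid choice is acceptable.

Fix ϵ > 0. We want δ > 0 such that 0 < |y − 6| < δ implies |(y^3 - 4y^2 + 5y + 3) − 105| < ϵ.
(y^3 - 4y^2 + 5y + 3) − 105 = y^3 - 4y^2 + 5y - 102 = (y − 6)(y^2 + 2y + 17).
So |(y^3 - 4y^2 + 5y + 3) − 105| = |y − 6|·|y^2 + 2y + 17|.
Require δ ≤ 1. Then |y − 6| < 1 gives |y| < 7, and by the triangle inequality |y^2 + 2y + 17| ≤ 7^2 + 2·7 + 17 = 80.
Hence |(y^3 - 4y^2 + 5y + 3) − 105| ≤ 80|y − 6| < ϵ provided |y − 6| < ϵ/80.
Take δ = min(1, ϵ/80). Then 0 < |y − 6| < δ gives both |y − 6| < 1 and |y − 6| < ϵ/80, so |(y^3 - 4y^2 + 5y + 3) − 105| < ϵ.

δ = min(1, ϵ/80)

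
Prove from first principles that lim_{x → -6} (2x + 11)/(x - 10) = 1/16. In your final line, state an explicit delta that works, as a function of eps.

delta = min(8, (128/31)eps)

Let eps > 0 be given. We want delta > 0 with 0 < |x + 6| < delta ⇒ |(2x + 11)/(x - 10) − (1/16)| < eps.
Combining over a common denominator, (2x + 11)/(x - 10) − (1/16) = [(2x + 11)·(-16) − (-1)·(x - 10)] / [(-16)·(x - 10)] = -31(x + 6) / ((-16)(x - 10)).
So |(2x + 11)/(x - 10) − (1/16)| = 31|x + 6| / (16·|x − 10|).
Restrict delta ≤ 8. Then |x + 6| < 8 gives |x − 10| = |(x + 6) + (-16)| ≥ 16 − 8 = 8.
Hence |(2x + 11)/(x - 10) − (1/16)| < 31|x + 6|/(16·8) = (31/128)|x + 6|, which is < eps once |x + 6| < (128/31)eps.
Take delta = min(8, (128/31)eps). Then 0 < |x + 6| < delta forces both bounds, so |(2x + 11)/(x - 10) − (1/16)| < eps.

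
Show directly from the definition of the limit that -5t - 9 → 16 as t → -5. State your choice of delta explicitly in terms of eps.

delta = eps/5

Suppose eps > 0. We need delta > 0 so that 0 < |t + 5| < delta implies |(-5t - 9) − 16| < eps.
Since (-5t - 9) − 16 = -5(t + 5), we have |(-5t - 9) − 16| = 5|t + 5|.
Thus it suffices that |t + 5| < eps/5.
Take delta = eps/5. If 0 < |t + 5| < delta then |(-5t - 9) − 16| = 5|t + 5| < 5·(eps/5) = eps.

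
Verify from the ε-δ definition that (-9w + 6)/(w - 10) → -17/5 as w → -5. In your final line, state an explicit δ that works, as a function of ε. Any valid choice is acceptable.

δ = min(15/2, (75/56)ε)

Fix ε > 0. We want δ > 0 with 0 < |w + 5| < δ ⇒ |(-9w + 6)/(w - 10) + 17/5| < ε.
Combining over a common denominator, (-9w + 6)/(w - 10) + 17/5 = [(-9w + 6)·(-15) − 51·(w - 10)] / [(-15)·(w - 10)] = 84(w + 5) / ((-15)(w - 10)).
So |(-9w + 6)/(w - 10) + 17/5| = 84|w + 5| / (15·|w − 10|).
Require δ ≤ 15/2, so |w − 10| ≥ |-15| − |w + 5| > 15 − 15/2 = 15/2.
Hence |(-9w + 6)/(w - 10) + 17/5| < 84|w + 5|/(15·(15/2)) = (56/75)|w + 5|, which is < ε once |w + 5| < (75/56)ε.
Take δ = min(15/2, (75/56)ε). Then 0 < |w + 5| < δ forces both bounds, so |(-9w + 6)/(w - 10) + 17/5| < ε.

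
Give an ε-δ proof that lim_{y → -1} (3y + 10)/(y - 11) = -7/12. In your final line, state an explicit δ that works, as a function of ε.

Let ε > 0 be given. We want δ > 0 with 0 < |y + 1| < δ ⇒ |(3y + 10)/(y - 11) + 7/12| < ε.
Combining over a common denominator, (3y + 10)/(y - 11) + 7/12 = [(3y + 10)·(-12) − 7·(y - 11)] / [(-12)·(y - 11)] = -43(y + 1) / ((-12)(y - 11)).
So |(3y + 10)/(y - 11) + 7/12| = 43|y + 1| / (12·|y − 11|).
Require δ ≤ 6, so |y − 11| ≥ |-12| − |y + 1| > 12 − 6 = 6.
Hence |(3y + 10)/(y - 11) + 7/12| < 43|y + 1|/(12·6) = (43/72)|y + 1|, which is < ε once |y + 1| < (72/43)ε.
Take δ = min(6, (72/43)ε). Then 0 < |y + 1| < δ forces both bounds, so |(3y + 10)/(y - 11) + 7/12| < ε.

δ = min(6, (72/43)ε)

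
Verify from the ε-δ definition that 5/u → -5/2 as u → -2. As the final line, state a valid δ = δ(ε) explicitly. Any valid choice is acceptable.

δ = min(1, (2/5)ε)

Let ε > 0. We seek δ > 0 such that 0 < |u + 2| < δ implies |5/u + 5/2| < ε.
|5/u + 5/2| = 5·|-2 − u|/(2·|u|) = 5|u + 2|/(2|u|).
Restrict δ ≤ 1. Then |u + 2| < 1 gives |u| > 1, so 2|u| > 2.
Then |5/u + 5/2| < 5|u + 2|/2, which is < ε when |u + 2| < (2/5)ε.
Take δ = min(1, (2/5)ε). Then 0 < |u + 2| < δ gives both |u + 2| < 1 and |u + 2| < (2/5)ε, so |5/u + 5/2| < ε.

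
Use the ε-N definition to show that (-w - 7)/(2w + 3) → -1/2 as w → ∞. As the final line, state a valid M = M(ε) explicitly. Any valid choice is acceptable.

M = (11/4)/ε

Let ε > 0. We seek M > 0 such that w > M implies |(-w - 7)/(2w + 3) + 1/2| < ε.
(-w - 7)/(2w + 3) + 1/2 = (2(-w - 7) − (-1)(2w + 3)) / (2(2w + 3)) = -11/(2(2w + 3)).
For w > 0 we have 2w + 3 > 2w, so |(-w - 7)/(2w + 3) + 1/2| = 11/(2(2w + 3)) < 11/(2·2w) = (11/4)/w.
Thus |(-w - 7)/(2w + 3) + 1/2| < ε whenever w > (11/4)/ε.
Take M = (11/4)/ε. If w > M then |(-w - 7)/(2w + 3) + 1/2| < (11/4)/w < ε.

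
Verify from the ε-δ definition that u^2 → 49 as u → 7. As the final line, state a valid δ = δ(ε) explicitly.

δ = min(2, ε/16)

Let ε > 0 be given. We seek δ > 0 with 0 < |u − 7| < δ ⇒ |u^2 − 49| < ε.
Factor: u^2 − 49 = (u − 7)(u + 7), so |u^2 − 49| = |u − 7|·|u + 7|.
Restrict δ ≤ 2. Then |u − 7| < 2 gives |u| < 9, so by the triangle inequality |u + 7| ≤ 9 + 7 = 16.
Hence |u^2 − 49| ≤ 16|u − 7|, which is < ε once |u − 7| < ε/16.
Take δ = min(2, ε/16). If 0 < |u − 7| < δ then both bounds hold and |u^2 − 49| ≤ 16|u − 7| < 16·(ε/16) = ε.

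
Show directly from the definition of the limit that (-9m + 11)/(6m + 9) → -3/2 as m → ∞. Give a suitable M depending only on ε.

M = (49/12)/ε

Fix ε > 0. For m ≥ 1, |(-9m + 11)/(6m + 9) + 3/2| = |147|/(6(6m + 9)) = 147/(6(6m + 9)).
Since 6m + 9 ≥ 6m for m ≥ 1, this is ≤ 147/(6·6m) = (49/12)/m.
So |(-9m + 11)/(6m + 9) + 3/2| < ε whenever m > (49/12)/ε.
Take M = (49/12)/ε. If m > M then |(-9m + 11)/(6m + 9) + 3/2| ≤ (49/12)/m < ε.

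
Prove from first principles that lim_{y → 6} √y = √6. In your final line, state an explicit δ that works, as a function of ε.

δ = min(6, √6·ε)

Let ε > 0 be given. We want δ > 0 such that 0 < |y − 6| < δ implies |√y − √6| < ε.
Multiplying by the conjugate, |√y − √6| = |y − 6|/(√y + √6).
Restrict δ ≤ 6 so that |y − 6| < 6 forces y > 0, and then √y + √6 > √6.
Hence |√y − √6| < |y − 6|/√6, which is < ε once |y − 6| < √6·ε.
Take δ = min(6, √6·ε). If 0 < |y − 6| < δ then y > 0 and |√y − √6| < |y − 6|/√6 < ε.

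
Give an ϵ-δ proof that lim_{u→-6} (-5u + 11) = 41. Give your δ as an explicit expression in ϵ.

Let ϵ > 0. We need δ > 0 so that 0 < |u + 6| < δ implies |(-5u + 11) − 41| < ϵ.
|(-5u + 11) − 41| = |-5u - 30| = 5|u + 6|.
So 5|u + 6| < ϵ exactly when |u + 6| < ϵ/5.
Take δ = ϵ/5. If 0 < |u + 6| < δ then |(-5u + 11) − 41| = 5|u + 6| < 5·(ϵ/5) = ϵ.

δ = ϵ/5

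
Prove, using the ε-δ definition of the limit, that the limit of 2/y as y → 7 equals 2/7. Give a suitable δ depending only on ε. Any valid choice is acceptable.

Let ε > 0. We seek δ > 0 such that 0 < |y − 7| < δ implies |2/y − (2/7)| < ε.
|2/y − (2/7)| = 2·|7 − y|/(7·|y|) = 2|y − 7|/(7|y|).
Restrict δ ≤ 7/2. Then |y − 7| < 7/2 gives |y| > 7/2, so 7|y| > 49/2.
Then |2/y − (2/7)| < 2|y − 7|/(49/2), which is < ε when |y − 7| < (49/4)ε.
Take δ = min(7/2, (49/4)ε). Then 0 < |y − 7| < δ gives both |y − 7| < 7/2 and |y − 7| < (49/4)ε, so |2/y − (2/7)| < ε.

δ = min(7/2, (49/4)ε)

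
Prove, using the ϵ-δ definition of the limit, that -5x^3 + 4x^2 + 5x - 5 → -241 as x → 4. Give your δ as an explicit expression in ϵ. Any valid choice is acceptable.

Let ϵ > 0 be given. We want δ > 0 such that 0 < |x − 4| < δ implies |(-5x^3 + 4x^2 + 5x - 5) + 241| < ϵ.
(-5x^3 + 4x^2 + 5x - 5) + 241 = -5x^3 + 4x^2 + 5x + 236 = (x − 4)(-5x^2 - 16x - 59).
So |(-5x^3 + 4x^2 + 5x - 5) + 241| = |x − 4|·|-5x^2 - 16x - 59|.
Assume first that |x − 4| < 2, so |x| < 6. Then |-5x^2 - 16x - 59| ≤ 5·6^2 + 16·6 + 59 = 335.
Hence |(-5x^3 + 4x^2 + 5x - 5) + 241| ≤ 335|x − 4| < ϵ provided |x − 4| < ϵ/335.
Take δ = min(2, ϵ/335). Then 0 < |x − 4| < δ gives both |x − 4| < 2 and |x − 4| < ϵ/335, so |(-5x^3 + 4x^2 + 5x - 5) + 241| < ϵ.

δ = min(2, ϵ/335)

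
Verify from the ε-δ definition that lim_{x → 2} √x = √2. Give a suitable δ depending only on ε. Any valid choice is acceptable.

Fix ε > 0. We want δ > 0 such that 0 < |x − 2| < δ implies |√x − √2| < ε.
Multiplying by the conjugate, |√x − √2| = |x − 2|/(√x + √2).
Restrict δ ≤ 2 so that |x − 2| < 2 forces x > 0, and then √x + √2 > √2.
Hence |√x − √2| < |x − 2|/√2, which is < ε once |x − 2| < √2·ε.
Take δ = min(2, √2·ε). If 0 < |x − 2| < δ then x > 0 and |√x − √2| < |x − 2|/√2 < ε.

δ = min(2, √2·ε)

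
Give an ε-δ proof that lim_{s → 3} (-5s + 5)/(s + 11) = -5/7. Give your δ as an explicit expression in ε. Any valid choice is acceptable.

δ = min(7, (49/30)ε)

Fix ε > 0. We want δ > 0 with 0 < |s − 3| < δ ⇒ |(-5s + 5)/(s + 11) + 5/7| < ε.
Combining over a common denominator, (-5s + 5)/(s + 11) + 5/7 = [(-5s + 5)·14 − (-10)·(s + 11)] / [14·(s + 11)] = -60(s − 3) / (14(s + 11)).
So |(-5s + 5)/(s + 11) + 5/7| = 60|s − 3| / (14·|s + 11|).
Require δ ≤ 7, so |s + 11| ≥ |14| − |s − 3| > 14 − 7 = 7.
Hence |(-5s + 5)/(s + 11) + 5/7| < 60|s − 3|/(14·7) = (30/49)|s − 3|, which is < ε once |s − 3| < (49/30)ε.
Take δ = min(7, (49/30)ε). Then 0 < |s − 3| < δ forces both bounds, so |(-5s + 5)/(s + 11) + 5/7| < ε.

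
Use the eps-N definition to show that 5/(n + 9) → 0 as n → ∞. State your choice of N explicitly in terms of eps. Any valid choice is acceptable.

N = 5/eps

Let eps > 0 be given. For n ≥ 1, |5/(n + 9) − 0| = 5/(n + 9) ≤ 5/n.
We need 5/n < eps, i.e. n > 5/eps.
Take N = 5/eps. If n > N then |5/(n + 9)| ≤ 5/n < eps.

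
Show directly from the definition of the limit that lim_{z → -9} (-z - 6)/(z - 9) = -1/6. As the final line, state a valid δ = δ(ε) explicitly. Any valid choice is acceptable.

δ = min(9, (54/5)ε)

Suppose ε > 0. We want δ > 0 with 0 < |z + 9| < δ ⇒ |(-z - 6)/(z - 9) + 1/6| < ε.
Combining over a common denominator, (-z - 6)/(z - 9) + 1/6 = [(-z - 6)·(-18) − 3·(z - 9)] / [(-18)·(z - 9)] = 15(z + 9) / ((-18)(z - 9)).
So |(-z - 6)/(z - 9) + 1/6| = 15|z + 9| / (18·|z − 9|).
Restrict δ ≤ 9. Then |z + 9| < 9 gives |z − 9| = |(z + 9) + (-18)| ≥ 18 − 9 = 9.
Hence |(-z - 6)/(z - 9) + 1/6| < 15|z + 9|/(18·9) = (5/54)|z + 9|, which is < ε once |z + 9| < (54/5)ε.
Take δ = min(9, (54/5)ε). Then 0 < |z + 9| < δ forces both bounds, so |(-z - 6)/(z - 9) + 1/6| < ε.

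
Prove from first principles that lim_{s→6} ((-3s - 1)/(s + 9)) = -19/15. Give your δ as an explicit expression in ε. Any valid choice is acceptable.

Suppose ε > 0. We want δ > 0 with 0 < |s − 6| < δ ⇒ |(-3s - 1)/(s + 9) + 19/15| < ε.
Combining over a common denominator, (-3s - 1)/(s + 9) + 19/15 = [(-3s - 1)·15 − (-19)·(s + 9)] / [15·(s + 9)] = -26(s − 6) / (15(s + 9)).
So |(-3s - 1)/(s + 9) + 19/15| = 26|s − 6| / (15·|s + 9|).
Require δ ≤ 15/2, so |s + 9| ≥ |15| − |s − 6| > 15 − 15/2 = 15/2.
Hence |(-3s - 1)/(s + 9) + 19/15| < 26|s − 6|/(15·(15/2)) = (52/225)|s − 6|, which is < ε once |s − 6| < (225/52)ε.
Take δ = min(15/2, (225/52)ε). Then 0 < |s − 6| < δ forces both bounds, so |(-3s - 1)/(s + 9) + 19/15| < ε.

δ = min(15/2, (225/52)ε)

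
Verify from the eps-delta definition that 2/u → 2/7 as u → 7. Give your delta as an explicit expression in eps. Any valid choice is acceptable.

Let eps > 0. We seek delta > 0 such that 0 < |u − 7| < delta implies |2/u − (2/7)| < eps.
|2/u − (2/7)| = 2·|7 − u|/(7·|u|) = 2|u − 7|/(7|u|).
Require delta ≤ 7/2 so that |u| > 7 − 7/2 = 7/2, hence 7|u| > 49/2.
Then |2/u − (2/7)| < 2|u − 7|/(49/2), which is < eps when |u − 7| < (49/4)eps.
Take delta = min(7/2, (49/4)eps). Then 0 < |u − 7| < delta gives both |u − 7| < 7/2 and |u − 7| < (49/4)eps, so |2/u − (2/7)| < eps.

delta = min(7/2, (49/4)eps)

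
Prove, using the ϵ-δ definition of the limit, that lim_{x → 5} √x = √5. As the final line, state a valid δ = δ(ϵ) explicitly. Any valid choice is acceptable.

δ = min(5, √5·ϵ)

Let ϵ > 0 be given. We want δ > 0 such that 0 < |x − 5| < δ implies |√x − √5| < ϵ.
Rationalise: √x − √5 = (x − 5)/(√x + √5), so |√x − √5| = |x − 5|/(√x + √5).
Restrict δ ≤ 5 so that |x − 5| < 5 forces x > 0, and then √x + √5 > √5.
Hence |√x − √5| < |x − 5|/√5, which is < ϵ once |x − 5| < √5·ϵ.
Take δ = min(5, √5·ϵ). If 0 < |x − 5| < δ then x > 0 and |√x − √5| < |x − 5|/√5 < ϵ.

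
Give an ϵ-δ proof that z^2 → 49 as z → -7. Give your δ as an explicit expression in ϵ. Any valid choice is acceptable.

Fix ϵ > 0. We seek δ > 0 with 0 < |z + 7| < δ ⇒ |z^2 − 49| < ϵ.
Factor: z^2 − 49 = (z + 7)(z - 7), so |z^2 − 49| = |z + 7|·|z - 7|.
Restrict δ ≤ 1. Then |z + 7| < 1 gives |z| < 8, so by the triangle inequality |z - 7| ≤ 8 + 7 = 15.
Hence |z^2 − 49| ≤ 15|z + 7|, which is < ϵ once |z + 7| < ϵ/15.
Take δ = min(1, ϵ/15). If 0 < |z + 7| < δ then both bounds hold and |z^2 − 49| ≤ 15|z + 7| < 15·(ϵ/15) = ϵ.

δ = min(1, ϵ/15)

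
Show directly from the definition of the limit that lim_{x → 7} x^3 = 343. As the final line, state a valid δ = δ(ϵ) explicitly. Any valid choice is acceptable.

δ = min(1, ϵ/169)

Fix ϵ > 0. We seek δ > 0 with 0 < |x − 7| < δ ⇒ |x^3 − 343| < ϵ.
Factor: x^3 − 343 = (x − 7)(x^2 + 7x + 49), so |x^3 − 343| = |x − 7|·|x^2 + 7x + 49|.
Impose δ ≤ 1 so that |x| < 8; then |x^2 + 7x + 49| ≤ 169.
Hence |x^3 − 343| ≤ 169|x − 7|, which is < ϵ once |x − 7| < ϵ/169.
Take δ = min(1, ϵ/169). If 0 < |x − 7| < δ then both bounds hold and |x^3 − 343| ≤ 169|x − 7| < 169·(ϵ/169) = ϵ.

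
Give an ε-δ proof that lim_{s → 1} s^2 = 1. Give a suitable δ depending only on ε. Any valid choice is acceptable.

δ = min(1, ε/3)

Let ε > 0 be given. We seek δ > 0 with 0 < |s − 1| < δ ⇒ |s^2 − 1| < ε.
Factor: s^2 − 1 = (s − 1)(s + 1), so |s^2 − 1| = |s − 1|·|s + 1|.
Impose δ ≤ 1 so that |s| < 2; then |s + 1| ≤ 3.
Hence |s^2 − 1| ≤ 3|s − 1|, which is < ε once |s − 1| < ε/3.
Take δ = min(1, ε/3). If 0 < |s − 1| < δ then both bounds hold and |s^2 − 1| ≤ 3|s − 1| < 3·(ε/3) = ε.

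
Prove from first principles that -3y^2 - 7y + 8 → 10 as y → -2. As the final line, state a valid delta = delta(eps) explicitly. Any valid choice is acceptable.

Fix eps > 0. We want delta > 0 such that 0 < |y + 2| < delta implies |(-3y^2 - 7y + 8) − 10| < eps.
(-3y^2 - 7y + 8) − 10 = -3y^2 - 7y - 2 = (y + 2)(-3y - 1).
So |(-3y^2 - 7y + 8) − 10| = |y + 2|·|-3y - 1|.
Require delta ≤ 1. Then |y + 2| < 1 gives |y| < 3, and by the triangle inequality |-3y - 1| ≤ 3·3 + 1 = 10.
Hence |(-3y^2 - 7y + 8) − 10| ≤ 10|y + 2| < eps provided |y + 2| < eps/10.
Take delta = min(1, eps/10). Then 0 < |y + 2| < delta gives both |y + 2| < 1 and |y + 2| < eps/10, so |(-3y^2 - 7y + 8) − 10| < eps.

delta = min(1, eps/10)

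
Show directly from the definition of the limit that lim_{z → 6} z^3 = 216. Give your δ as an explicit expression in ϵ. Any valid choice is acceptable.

δ = min(2, ϵ/148)

Suppose ϵ > 0. We seek δ > 0 with 0 < |z − 6| < δ ⇒ |z^3 − 216| < ϵ.
Factor: z^3 − 216 = (z − 6)(z^2 + 6z + 36), so |z^3 − 216| = |z − 6|·|z^2 + 6z + 36|.
Impose δ ≤ 2 so that |z| < 8; then |z^2 + 6z + 36| ≤ 148.
Hence |z^3 − 216| ≤ 148|z − 6|, which is < ϵ once |z − 6| < ϵ/148.
Take δ = min(2, ϵ/148). If 0 < |z − 6| < δ then both bounds hold and |z^3 − 216| ≤ 148|z − 6| < 148·(ϵ/148) = ϵ.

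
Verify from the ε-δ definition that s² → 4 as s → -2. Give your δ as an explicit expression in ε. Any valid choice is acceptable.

δ = min(1, ε/5)

Fix ε > 0. We seek δ > 0 with 0 < |s + 2| < δ ⇒ |s² − 4| < ε.
Factor: s² − 4 = (s + 2)(s - 2), so |s² − 4| = |s + 2|·|s - 2|.
Restrict δ ≤ 1. Then |s + 2| < 1 gives |s| < 3, so by the triangle inequality |s - 2| ≤ 3 + 2 = 5.
Hence |s² − 4| ≤ 5|s + 2|, which is < ε once |s + 2| < ε/5.
Take δ = min(1, ε/5). If 0 < |s + 2| < δ then both bounds hold and |s² − 4| ≤ 5|s + 2| < 5·(ε/5) = ε.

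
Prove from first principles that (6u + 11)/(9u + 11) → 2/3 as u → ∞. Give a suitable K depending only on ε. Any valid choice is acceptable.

Let ε > 0. We seek K > 0 such that u > K implies |(6u + 11)/(9u + 11) − (2/3)| < ε.
(6u + 11)/(9u + 11) − (2/3) = (9(6u + 11) − 6(9u + 11)) / (9(9u + 11)) = 33/(9(9u + 11)).
For u > 0 we have 9u + 11 > 9u, so |(6u + 11)/(9u + 11) − (2/3)| = 33/(9(9u + 11)) < 33/(9·9u) = (11/27)/u.
Thus |(6u + 11)/(9u + 11) − (2/3)| < ε whenever u > (11/27)/ε.
Take K = (11/27)/ε. If u > K then |(6u + 11)/(9u + 11) − (2/3)| < (11/27)/u < ε.

K = (11/27)/ε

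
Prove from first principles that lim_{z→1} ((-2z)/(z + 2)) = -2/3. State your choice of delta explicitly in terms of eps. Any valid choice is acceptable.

Let eps > 0 be given. We want delta > 0 with 0 < |z − 1| < delta ⇒ |(-2z)/(z + 2) + 2/3| < eps.
Combining over a common denominator, (-2z)/(z + 2) + 2/3 = [(-2z)·3 − (-2)·(z + 2)] / [3·(z + 2)] = -4(z − 1) / (3(z + 2)).
So |(-2z)/(z + 2) + 2/3| = 4|z − 1| / (3·|z + 2|).
Require delta ≤ 3/2, so |z + 2| ≥ |3| − |z − 1| > 3 − 3/2 = 3/2.
Hence |(-2z)/(z + 2) + 2/3| < 4|z − 1|/(3·(3/2)) = (8/9)|z − 1|, which is < eps once |z − 1| < (9/8)eps.
Take delta = min(3/2, (9/8)eps). Then 0 < |z − 1| < delta forces both bounds, so |(-2z)/(z + 2) + 2/3| < eps.

delta = min(3/2, (9/8)eps)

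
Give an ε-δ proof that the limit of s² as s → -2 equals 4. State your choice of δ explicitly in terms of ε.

δ = min(1, ε/5)

Let ε > 0. We seek δ > 0 with 0 < |s + 2| < δ ⇒ |s² − 4| < ε.
Factor: s² − 4 = (s + 2)(s - 2), so |s² − 4| = |s + 2|·|s - 2|.
Restrict δ ≤ 1. Then |s + 2| < 1 gives |s| < 3, so by the triangle inequality |s - 2| ≤ 3 + 2 = 5.
Hence |s² − 4| ≤ 5|s + 2|, which is < ε once |s + 2| < ε/5.
Take δ = min(1, ε/5). If 0 < |s + 2| < δ then both bounds hold and |s² − 4| ≤ 5|s + 2| < 5·(ε/5) = ε.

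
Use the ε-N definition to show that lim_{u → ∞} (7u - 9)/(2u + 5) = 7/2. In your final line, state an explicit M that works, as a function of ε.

M = (53/4)/ε

Fix ε > 0. We seek M > 0 such that u > M implies |(7u - 9)/(2u + 5) − (7/2)| < ε.
(7u - 9)/(2u + 5) − (7/2) = (2(7u - 9) − 7(2u + 5)) / (2(2u + 5)) = -53/(2(2u + 5)).
For u > 0 we have 2u + 5 > 2u, so |(7u - 9)/(2u + 5) − (7/2)| = 53/(2(2u + 5)) < 53/(2·2u) = (53/4)/u.
Thus |(7u - 9)/(2u + 5) − (7/2)| < ε whenever u > (53/4)/ε.
Take M = (53/4)/ε. If u > M then |(7u - 9)/(2u + 5) − (7/2)| < (53/4)/u < ε.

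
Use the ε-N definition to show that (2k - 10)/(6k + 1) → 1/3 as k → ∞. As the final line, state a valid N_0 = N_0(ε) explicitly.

N_0 = (31/18)/ε

Suppose ε > 0. For k ≥ 1, |(2k - 10)/(6k + 1) − (1/3)| = |-62|/(6(6k + 1)) = 62/(6(6k + 1)).
Since 6k + 1 ≥ 6k for k ≥ 1, this is ≤ 62/(6·6k) = (31/18)/k.
So |(2k - 10)/(6k + 1) − (1/3)| < ε whenever k > (31/18)/ε.
Take N_0 = (31/18)/ε. If k > N_0 then |(2k - 10)/(6k + 1) − (1/3)| ≤ (31/18)/k < ε.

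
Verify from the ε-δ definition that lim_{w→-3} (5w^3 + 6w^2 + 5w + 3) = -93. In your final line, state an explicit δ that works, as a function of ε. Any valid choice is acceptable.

Let ε > 0. We want δ > 0 such that 0 < |w + 3| < δ implies |(5w^3 + 6w^2 + 5w + 3) + 93| < ε.
(5w^3 + 6w^2 + 5w + 3) + 93 = 5w^3 + 6w^2 + 5w + 96 = (w + 3)(5w^2 - 9w + 32).
So |(5w^3 + 6w^2 + 5w + 3) + 93| = |w + 3|·|5w^2 - 9w + 32|.
Assume first that |w + 3| < 1, so |w| < 4. Then |5w^2 - 9w + 32| ≤ 5·4^2 + 9·4 + 32 = 148.
Hence |(5w^3 + 6w^2 + 5w + 3) + 93| ≤ 148|w + 3| < ε provided |w + 3| < ε/148.
Choosing δ = min(1, ε/148) ensures both conditions, hence |(5w^3 + 6w^2 + 5w + 3) + 93| < ε.

δ = min(1, ε/148)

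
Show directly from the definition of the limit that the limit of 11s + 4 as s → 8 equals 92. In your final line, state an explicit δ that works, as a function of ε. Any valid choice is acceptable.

Fix ε > 0. We need δ > 0 so that 0 < |s − 8| < δ implies |(11s + 4) − 92| < ε.
Since (11s + 4) − 92 = 11(s − 8), we have |(11s + 4) − 92| = 11|s − 8|.
So 11|s − 8| < ε exactly when |s − 8| < ε/11.
Take δ = ε/11. If 0 < |s − 8| < δ then |(11s + 4) − 92| = 11|s − 8| < 11·(ε/11) = ε.

δ = ε/11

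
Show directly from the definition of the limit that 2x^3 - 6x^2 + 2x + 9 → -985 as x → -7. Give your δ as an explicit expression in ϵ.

δ = min(1, ϵ/430)

Let ϵ > 0 be given. We want δ > 0 such that 0 < |x + 7| < δ implies |(2x^3 - 6x^2 + 2x + 9) + 985| < ϵ.
(2x^3 - 6x^2 + 2x + 9) + 985 = 2x^3 - 6x^2 + 2x + 994 = (x + 7)(2x^2 - 20x + 142).
So |(2x^3 - 6x^2 + 2x + 9) + 985| = |x + 7|·|2x^2 - 20x + 142|.
Assume first that |x + 7| < 1, so |x| < 8. Then |2x^2 - 20x + 142| ≤ 2·8^2 + 20·8 + 142 = 430.
Hence |(2x^3 - 6x^2 + 2x + 9) + 985| ≤ 430|x + 7| < ϵ provided |x + 7| < ϵ/430.
Choosing δ = min(1, ϵ/430) ensures both conditions, hence |(2x^3 - 6x^2 + 2x + 9) + 985| < ϵ.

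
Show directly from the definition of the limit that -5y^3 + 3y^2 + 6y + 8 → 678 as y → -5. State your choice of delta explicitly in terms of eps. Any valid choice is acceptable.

delta = min(1, eps/482)

Suppose eps > 0. We want delta > 0 such that 0 < |y + 5| < delta implies |(-5y^3 + 3y^2 + 6y + 8) − 678| < eps.
(-5y^3 + 3y^2 + 6y + 8) − 678 = -5y^3 + 3y^2 + 6y - 670 = (y + 5)(-5y^2 + 28y - 134).
So |(-5y^3 + 3y^2 + 6y + 8) − 678| = |y + 5|·|-5y^2 + 28y - 134|.
Assume first that |y + 5| < 1, so |y| < 6. Then |-5y^2 + 28y - 134| ≤ 5·6^2 + 28·6 + 134 = 482.
Hence |(-5y^3 + 3y^2 + 6y + 8) − 678| ≤ 482|y + 5| < eps provided |y + 5| < eps/482.
Take delta = min(1, eps/482). Then 0 < |y + 5| < delta gives both |y + 5| < 1 and |y + 5| < eps/482, so |(-5y^3 + 3y^2 + 6y + 8) − 678| < eps.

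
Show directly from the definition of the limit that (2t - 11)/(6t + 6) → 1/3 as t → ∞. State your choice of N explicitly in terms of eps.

Let eps > 0. We seek N > 0 such that t > N implies |(2t - 11)/(6t + 6) − (1/3)| < eps.
(2t - 11)/(6t + 6) − (1/3) = (6(2t - 11) − 2(6t + 6)) / (6(6t + 6)) = -78/(6(6t + 6)).
For t > 0 we have 6t + 6 > 6t, so |(2t - 11)/(6t + 6) − (1/3)| = 78/(6(6t + 6)) < 78/(6·6t) = (13/6)/t.
Thus |(2t - 11)/(6t + 6) − (1/3)| < eps whenever t > (13/6)/eps.
Take N = (13/6)/eps. If t > N then |(2t - 11)/(6t + 6) − (1/3)| < (13/6)/t < eps.

N = (13/6)/eps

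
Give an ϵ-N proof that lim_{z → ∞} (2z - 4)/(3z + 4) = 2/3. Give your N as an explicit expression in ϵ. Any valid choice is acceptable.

N = (20/9)/ϵ

Let ϵ > 0. We seek N > 0 such that z > N implies |(2z - 4)/(3z + 4) − (2/3)| < ϵ.
(2z - 4)/(3z + 4) − (2/3) = (3(2z - 4) − 2(3z + 4)) / (3(3z + 4)) = -20/(3(3z + 4)).
For z > 0 we have 3z + 4 > 3z, so |(2z - 4)/(3z + 4) − (2/3)| = 20/(3(3z + 4)) < 20/(3·3z) = (20/9)/z.
Thus |(2z - 4)/(3z + 4) − (2/3)| < ϵ whenever z > (20/9)/ϵ.
Take N = (20/9)/ϵ. If z > N then |(2z - 4)/(3z + 4) − (2/3)| < (20/9)/z < ϵ.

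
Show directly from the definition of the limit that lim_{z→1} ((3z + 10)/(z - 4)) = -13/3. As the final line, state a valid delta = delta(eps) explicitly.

Let eps > 0. We want delta > 0 with 0 < |z − 1| < delta ⇒ |(3z + 10)/(z - 4) + 13/3| < eps.
Combining over a common denominator, (3z + 10)/(z - 4) + 13/3 = [(3z + 10)·(-3) − 13·(z - 4)] / [(-3)·(z - 4)] = -22(z − 1) / ((-3)(z - 4)).
So |(3z + 10)/(z - 4) + 13/3| = 22|z − 1| / (3·|z − 4|).
Restrict delta ≤ 3/2. Then |z − 1| < 3/2 gives |z − 4| = |(z − 1) + (-3)| ≥ 3 − 3/2 = 3/2.
Hence |(3z + 10)/(z - 4) + 13/3| < 22|z − 1|/(3·(3/2)) = (44/9)|z − 1|, which is < eps once |z − 1| < (9/44)eps.
Take delta = min(3/2, (9/44)eps). Then 0 < |z − 1| < delta forces both bounds, so |(3z + 10)/(z - 4) + 13/3| < eps.

delta = min(3/2, (9/44)eps)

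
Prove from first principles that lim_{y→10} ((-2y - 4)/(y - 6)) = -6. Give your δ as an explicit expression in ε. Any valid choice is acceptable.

Let ε > 0. We want δ > 0 with 0 < |y − 10| < δ ⇒ |(-2y - 4)/(y - 6) + 6| < ε.
Combining over a common denominator, (-2y - 4)/(y - 6) + 6 = [(-2y - 4)·4 − (-24)·(y - 6)] / [4·(y - 6)] = 16(y − 10) / (4(y - 6)).
So |(-2y - 4)/(y - 6) + 6| = 16|y − 10| / (4·|y − 6|).
Restrict δ ≤ 2. Then |y − 10| < 2 gives |y − 6| = |(y − 10) + 4| ≥ 4 − 2 = 2.
Hence |(-2y - 4)/(y - 6) + 6| < 16|y − 10|/(4·2) = 2|y − 10|, which is < ε once |y − 10| < (1/2)ε.
Take δ = min(2, (1/2)ε). Then 0 < |y − 10| < δ forces both bounds, so |(-2y - 4)/(y - 6) + 6| < ε.

δ = min(2, (1/2)ε)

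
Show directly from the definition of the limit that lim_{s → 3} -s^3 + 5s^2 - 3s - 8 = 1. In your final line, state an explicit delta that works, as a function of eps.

Suppose eps > 0. We want delta > 0 such that 0 < |s − 3| < delta implies |(-s^3 + 5s^2 - 3s - 8) − 1| < eps.
(-s^3 + 5s^2 - 3s - 8) − 1 = -s^3 + 5s^2 - 3s - 9 = (s − 3)(-s^2 + 2s + 3).
So |(-s^3 + 5s^2 - 3s - 8) − 1| = |s − 3|·|-s^2 + 2s + 3|.
Assume first that |s − 3| < 1, so |s| < 4. Then |-s^2 + 2s + 3| ≤ 4^2 + 2·4 + 3 = 27.
Hence |(-s^3 + 5s^2 - 3s - 8) − 1| ≤ 27|s − 3| < eps provided |s − 3| < eps/27.
Choosing delta = min(1, eps/27) ensures both conditions, hence |(-s^3 + 5s^2 - 3s - 8) − 1| < eps.

delta = min(1, eps/27)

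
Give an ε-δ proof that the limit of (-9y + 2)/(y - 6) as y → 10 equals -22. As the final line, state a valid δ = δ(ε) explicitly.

δ = min(2, (2/13)ε)

Fix ε > 0. We want δ > 0 with 0 < |y − 10| < δ ⇒ |(-9y + 2)/(y - 6) + 22| < ε.
Combining over a common denominator, (-9y + 2)/(y - 6) + 22 = [(-9y + 2)·4 − (-88)·(y - 6)] / [4·(y - 6)] = 52(y − 10) / (4(y - 6)).
So |(-9y + 2)/(y - 6) + 22| = 52|y − 10| / (4·|y − 6|).
Restrict δ ≤ 2. Then |y − 10| < 2 gives |y − 6| = |(y − 10) + 4| ≥ 4 − 2 = 2.
Hence |(-9y + 2)/(y - 6) + 22| < 52|y − 10|/(4·2) = (13/2)|y − 10|, which is < ε once |y − 10| < (2/13)ε.
Take δ = min(2, (2/13)ε). Then 0 < |y − 10| < δ forces both bounds, so |(-9y + 2)/(y - 6) + 22| < ε.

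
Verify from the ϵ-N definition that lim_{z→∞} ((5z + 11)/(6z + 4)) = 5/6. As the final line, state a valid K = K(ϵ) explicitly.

Let ϵ > 0. We seek K > 0 such that z > K implies |(5z + 11)/(6z + 4) − (5/6)| < ϵ.
(5z + 11)/(6z + 4) − (5/6) = (6(5z + 11) − 5(6z + 4)) / (6(6z + 4)) = 46/(6(6z + 4)).
For z > 0 we have 6z + 4 > 6z, so |(5z + 11)/(6z + 4) − (5/6)| = 46/(6(6z + 4)) < 46/(6·6z) = (23/18)/z.
Thus |(5z + 11)/(6z + 4) − (5/6)| < ϵ whenever z > (23/18)/ϵ.
Take K = (23/18)/ϵ. If z > K then |(5z + 11)/(6z + 4) − (5/6)| < (23/18)/z < ϵ.

K = (23/18)/ϵ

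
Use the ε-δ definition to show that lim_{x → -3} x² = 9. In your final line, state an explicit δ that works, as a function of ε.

δ = min(1, ε/7)

Suppose ε > 0. We seek δ > 0 with 0 < |x + 3| < δ ⇒ |x² − 9| < ε.
Factor: x² − 9 = (x + 3)(x - 3), so |x² − 9| = |x + 3|·|x - 3|.
Impose δ ≤ 1 so that |x| < 4; then |x - 3| ≤ 7.
Hence |x² − 9| ≤ 7|x + 3|, which is < ε once |x + 3| < ε/7.
Take δ = min(1, ε/7). If 0 < |x + 3| < δ then both bounds hold and |x² − 9| ≤ 7|x + 3| < 7·(ε/7) = ε.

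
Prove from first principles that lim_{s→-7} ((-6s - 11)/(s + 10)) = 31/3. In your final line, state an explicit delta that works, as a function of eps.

delta = min(3/2, (9/98)eps)

Suppose eps > 0. We want delta > 0 with 0 < |s + 7| < delta ⇒ |(-6s - 11)/(s + 10) − (31/3)| < eps.
Combining over a common denominator, (-6s - 11)/(s + 10) − (31/3) = [(-6s - 11)·3 − 31·(s + 10)] / [3·(s + 10)] = -49(s + 7) / (3(s + 10)).
So |(-6s - 11)/(s + 10) − (31/3)| = 49|s + 7| / (3·|s + 10|).
Restrict delta ≤ 3/2. Then |s + 7| < 3/2 gives |s + 10| = |(s + 7) + 3| ≥ 3 − 3/2 = 3/2.
Hence |(-6s - 11)/(s + 10) − (31/3)| < 49|s + 7|/(3·(3/2)) = (98/9)|s + 7|, which is < eps once |s + 7| < (9/98)eps.
Take delta = min(3/2, (9/98)eps). Then 0 < |s + 7| < delta forces both bounds, so |(-6s - 11)/(s + 10) − (31/3)| < eps.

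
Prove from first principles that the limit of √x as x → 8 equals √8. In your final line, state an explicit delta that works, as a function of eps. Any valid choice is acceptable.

Let eps > 0 be given. We want delta > 0 such that 0 < |x − 8| < delta implies |√x − √8| < eps.
Multiplying by the conjugate, |√x − √8| = |x − 8|/(√x + √8).
Restrict delta ≤ 8 so that |x − 8| < 8 forces x > 0, and then √x + √8 > √8.
Hence |√x − √8| < |x − 8|/√8, which is < eps once |x − 8| < √8·eps.
Take delta = min(8, √8·eps). If 0 < |x − 8| < delta then x > 0 and |√x − √8| < |x − 8|/√8 < eps.

delta = min(8, √8·eps)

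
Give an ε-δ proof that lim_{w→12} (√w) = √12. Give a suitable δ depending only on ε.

δ = min(12, √12·ε)

Fix ε > 0. We want δ > 0 such that 0 < |w − 12| < δ implies |√w − √12| < ε.
Multiplying by the conjugate, |√w − √12| = |w − 12|/(√w + √12).
Restrict δ ≤ 12 so that |w − 12| < 12 forces w > 0, and then √w + √12 > √12.
Hence |√w − √12| < |w − 12|/√12, which is < ε once |w − 12| < √12·ε.
Take δ = min(12, √12·ε). If 0 < |w − 12| < δ then w > 0 and |√w − √12| < |w − 12|/√12 < ε.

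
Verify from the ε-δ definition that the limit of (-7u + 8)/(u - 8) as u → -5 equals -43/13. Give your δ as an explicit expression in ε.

δ = min(13/2, (169/96)ε)

Let ε > 0 be given. We want δ > 0 with 0 < |u + 5| < δ ⇒ |(-7u + 8)/(u - 8) + 43/13| < ε.
Combining over a common denominator, (-7u + 8)/(u - 8) + 43/13 = [(-7u + 8)·(-13) − 43·(u - 8)] / [(-13)·(u - 8)] = 48(u + 5) / ((-13)(u - 8)).
So |(-7u + 8)/(u - 8) + 43/13| = 48|u + 5| / (13·|u − 8|).
Restrict δ ≤ 13/2. Then |u + 5| < 13/2 gives |u − 8| = |(u + 5) + (-13)| ≥ 13 − 13/2 = 13/2.
Hence |(-7u + 8)/(u - 8) + 43/13| < 48|u + 5|/(13·(13/2)) = (96/169)|u + 5|, which is < ε once |u + 5| < (169/96)ε.
Take δ = min(13/2, (169/96)ε). Then 0 < |u + 5| < δ forces both bounds, so |(-7u + 8)/(u - 8) + 43/13| < ε.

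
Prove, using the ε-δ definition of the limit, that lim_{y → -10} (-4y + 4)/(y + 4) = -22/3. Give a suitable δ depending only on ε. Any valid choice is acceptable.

Suppose ε > 0. We want δ > 0 with 0 < |y + 10| < δ ⇒ |(-4y + 4)/(y + 4) + 22/3| < ε.
Combining over a common denominator, (-4y + 4)/(y + 4) + 22/3 = [(-4y + 4)·(-6) − 44·(y + 4)] / [(-6)·(y + 4)] = -20(y + 10) / ((-6)(y + 4)).
So |(-4y + 4)/(y + 4) + 22/3| = 20|y + 10| / (6·|y + 4|).
Restrict δ ≤ 3. Then |y + 10| < 3 gives |y + 4| = |(y + 10) + (-6)| ≥ 6 − 3 = 3.
Hence |(-4y + 4)/(y + 4) + 22/3| < 20|y + 10|/(6·3) = (10/9)|y + 10|, which is < ε once |y + 10| < (9/10)ε.
Take δ = min(3, (9/10)ε). Then 0 < |y + 10| < δ forces both bounds, so |(-4y + 4)/(y + 4) + 22/3| < ε.

δ = min(3, (9/10)ε)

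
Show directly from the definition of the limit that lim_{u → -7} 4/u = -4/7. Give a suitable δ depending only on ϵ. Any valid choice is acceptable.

Fix ϵ > 0. We seek δ > 0 such that 0 < |u + 7| < δ implies |4/u + 4/7| < ϵ.
|4/u + 4/7| = 4·|-7 − u|/(7·|u|) = 4|u + 7|/(7|u|).
Restrict δ ≤ 7/2. Then |u + 7| < 7/2 gives |u| > 7/2, so 7|u| > 49/2.
Then |4/u + 4/7| < 4|u + 7|/(49/2), which is < ϵ when |u + 7| < (49/8)ϵ.
Take δ = min(7/2, (49/8)ϵ). Then 0 < |u + 7| < δ gives both |u + 7| < 7/2 and |u + 7| < (49/8)ϵ, so |4/u + 4/7| < ϵ.

δ = min(7/2, (49/8)ϵ)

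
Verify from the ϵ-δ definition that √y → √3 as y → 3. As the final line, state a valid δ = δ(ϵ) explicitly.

δ = min(3, √3·ϵ)

Let ϵ > 0. We want δ > 0 such that 0 < |y − 3| < δ implies |√y − √3| < ϵ.
Rationalise: √y − √3 = (y − 3)/(√y + √3), so |√y − √3| = |y − 3|/(√y + √3).
Restrict δ ≤ 3 so that |y − 3| < 3 forces y > 0, and then √y + √3 > √3.
Hence |√y − √3| < |y − 3|/√3, which is < ϵ once |y − 3| < √3·ϵ.
Take δ = min(3, √3·ϵ). If 0 < |y − 3| < δ then y > 0 and |√y − √3| < |y − 3|/√3 < ϵ.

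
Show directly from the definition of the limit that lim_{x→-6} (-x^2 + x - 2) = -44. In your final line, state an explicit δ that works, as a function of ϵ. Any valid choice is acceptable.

Suppose ϵ > 0. We want δ > 0 such that 0 < |x + 6| < δ implies |(-x^2 + x - 2) + 44| < ϵ.
(-x^2 + x - 2) + 44 = -x^2 + x + 42 = (x + 6)(-x + 7).
So |(-x^2 + x - 2) + 44| = |x + 6|·|-x + 7|.
Assume first that |x + 6| < 2, so |x| < 8. Then |-x + 7| ≤ 8 + 7 = 15.
Hence |(-x^2 + x - 2) + 44| ≤ 15|x + 6| < ϵ provided |x + 6| < ϵ/15.
Take δ = min(2, ϵ/15). Then 0 < |x + 6| < δ gives both |x + 6| < 2 and |x + 6| < ϵ/15, so |(-x^2 + x - 2) + 44| < ϵ.

δ = min(2, ϵ/15)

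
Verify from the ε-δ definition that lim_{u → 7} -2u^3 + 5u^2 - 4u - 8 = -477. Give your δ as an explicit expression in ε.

Fix ε > 0. We want δ > 0 such that 0 < |u − 7| < δ implies |(-2u^3 + 5u^2 - 4u - 8) + 477| < ε.
(-2u^3 + 5u^2 - 4u - 8) + 477 = -2u^3 + 5u^2 - 4u + 469 = (u − 7)(-2u^2 - 9u - 67).
So |(-2u^3 + 5u^2 - 4u - 8) + 477| = |u − 7|·|-2u^2 - 9u - 67|.
Require δ ≤ 1. Then |u − 7| < 1 gives |u| < 8, and by the triangle inequality |-2u^2 - 9u - 67| ≤ 2·8^2 + 9·8 + 67 = 267.
Hence |(-2u^3 + 5u^2 - 4u - 8) + 477| ≤ 267|u − 7| < ε provided |u − 7| < ε/267.
Choosing δ = min(1, ε/267) ensures both conditions, hence |(-2u^3 + 5u^2 - 4u - 8) + 477| < ε.

δ = min(1, ε/267)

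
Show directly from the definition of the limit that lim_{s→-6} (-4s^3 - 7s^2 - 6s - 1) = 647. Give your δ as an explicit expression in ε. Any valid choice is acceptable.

δ = min(2, ε/500)

Fix ε > 0. We want δ > 0 such that 0 < |s + 6| < δ implies |(-4s^3 - 7s^2 - 6s - 1) − 647| < ε.
(-4s^3 - 7s^2 - 6s - 1) − 647 = -4s^3 - 7s^2 - 6s - 648 = (s + 6)(-4s^2 + 17s - 108).
So |(-4s^3 - 7s^2 - 6s - 1) − 647| = |s + 6|·|-4s^2 + 17s - 108|.
Assume first that |s + 6| < 2, so |s| < 8. Then |-4s^2 + 17s - 108| ≤ 4·8^2 + 17·8 + 108 = 500.
Hence |(-4s^3 - 7s^2 - 6s - 1) − 647| ≤ 500|s + 6| < ε provided |s + 6| < ε/500.
Take δ = min(2, ε/500). Then 0 < |s + 6| < δ gives both |s + 6| < 2 and |s + 6| < ε/500, so |(-4s^3 - 7s^2 - 6s - 1) − 647| < ε.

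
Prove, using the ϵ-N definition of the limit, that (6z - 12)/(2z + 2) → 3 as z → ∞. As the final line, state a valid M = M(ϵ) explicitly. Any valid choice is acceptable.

Suppose ϵ > 0. We seek M > 0 such that z > M implies |(6z - 12)/(2z + 2) − 3| < ϵ.
(6z - 12)/(2z + 2) − 3 = (2(6z - 12) − 6(2z + 2)) / (2(2z + 2)) = -36/(2(2z + 2)).
For z > 0 we have 2z + 2 > 2z, so |(6z - 12)/(2z + 2) − 3| = 36/(2(2z + 2)) < 36/(2·2z) = 9/z.
Thus |(6z - 12)/(2z + 2) − 3| < ϵ whenever z > 9/ϵ.
Take M = 9/ϵ. If z > M then |(6z - 12)/(2z + 2) − 3| < 9/z < ϵ.

M = 9/ϵ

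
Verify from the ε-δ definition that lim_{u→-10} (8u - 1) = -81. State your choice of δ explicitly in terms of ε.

δ = ε/8

Let ε > 0. We need δ > 0 so that 0 < |u + 10| < δ implies |(8u - 1) + 81| < ε.
Since (8u - 1) + 81 = 8(u + 10), we have |(8u - 1) + 81| = 8|u + 10|.
So 8|u + 10| < ε exactly when |u + 10| < ε/8.
Take δ = ε/8. If 0 < |u + 10| < δ then |(8u - 1) + 81| = 8|u + 10| < 8·(ε/8) = ε.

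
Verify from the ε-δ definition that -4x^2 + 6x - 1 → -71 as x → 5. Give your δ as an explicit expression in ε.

δ = min(1, ε/38)

Suppose ε > 0. We want δ > 0 such that 0 < |x − 5| < δ implies |(-4x^2 + 6x - 1) + 71| < ε.
(-4x^2 + 6x - 1) + 71 = -4x^2 + 6x + 70 = (x − 5)(-4x - 14).
So |(-4x^2 + 6x - 1) + 71| = |x − 5|·|-4x - 14|.
Require δ ≤ 1. Then |x − 5| < 1 gives |x| < 6, and by the triangle inequality |-4x - 14| ≤ 4·6 + 14 = 38.
Hence |(-4x^2 + 6x - 1) + 71| ≤ 38|x − 5| < ε provided |x − 5| < ε/38.
Take δ = min(1, ε/38). Then 0 < |x − 5| < δ gives both |x − 5| < 1 and |x − 5| < ε/38, so |(-4x^2 + 6x - 1) + 71| < ε.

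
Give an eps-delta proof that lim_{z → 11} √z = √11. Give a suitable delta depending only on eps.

Let eps > 0. We want delta > 0 such that 0 < |z − 11| < delta implies |√z − √11| < eps.
Rationalise: √z − √11 = (z − 11)/(√z + √11), so |√z − √11| = |z − 11|/(√z + √11).
Restrict delta ≤ 11 so that |z − 11| < 11 forces z > 0, and then √z + √11 > √11.
Hence |√z − √11| < |z − 11|/√11, which is < eps once |z − 11| < √11·eps.
Take delta = min(11, √11·eps). If 0 < |z − 11| < delta then z > 0 and |√z − √11| < |z − 11|/√11 < eps.

delta = min(11, √11·eps)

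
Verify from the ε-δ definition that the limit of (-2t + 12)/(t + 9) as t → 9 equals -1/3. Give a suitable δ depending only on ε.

δ = min(9, (27/5)ε)

Suppose ε > 0. We want δ > 0 with 0 < |t − 9| < δ ⇒ |(-2t + 12)/(t + 9) + 1/3| < ε.
Combining over a common denominator, (-2t + 12)/(t + 9) + 1/3 = [(-2t + 12)·18 − (-6)·(t + 9)] / [18·(t + 9)] = -30(t − 9) / (18(t + 9)).
So |(-2t + 12)/(t + 9) + 1/3| = 30|t − 9| / (18·|t + 9|).
Require δ ≤ 9, so |t + 9| ≥ |18| − |t − 9| > 18 − 9 = 9.
Hence |(-2t + 12)/(t + 9) + 1/3| < 30|t − 9|/(18·9) = (5/27)|t − 9|, which is < ε once |t − 9| < (27/5)ε.
Take δ = min(9, (27/5)ε). Then 0 < |t − 9| < δ forces both bounds, so |(-2t + 12)/(t + 9) + 1/3| < ε.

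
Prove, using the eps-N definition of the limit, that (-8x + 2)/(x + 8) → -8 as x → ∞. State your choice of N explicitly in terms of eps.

Let eps > 0 be given. We seek N > 0 such that x > N implies |(-8x + 2)/(x + 8) + 8| < eps.
(-8x + 2)/(x + 8) + 8 = ((-8x + 2) − (-8)(x + 8)) / ((x + 8)) = 66/((x + 8)).
For x > 0 we have x + 8 > x, so |(-8x + 2)/(x + 8) + 8| = 66/((x + 8)) < 66/(x) = 66/x.
Thus |(-8x + 2)/(x + 8) + 8| < eps whenever x > 66/eps.
Take N = 66/eps. If x > N then |(-8x + 2)/(x + 8) + 8| < 66/x < eps.

N = 66/eps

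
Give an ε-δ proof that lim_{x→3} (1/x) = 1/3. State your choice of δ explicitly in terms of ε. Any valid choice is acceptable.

Let ε > 0 be given. We seek δ > 0 such that 0 < |x − 3| < δ implies |1/x − (1/3)| < ε.
|1/x − (1/3)| = |3 − x|/(3·|x|) = |x − 3|/(3|x|).
Restrict δ ≤ 3/2. Then |x − 3| < 3/2 gives |x| > 3/2, so 3|x| > 9/2.
Then |1/x − (1/3)| < |x − 3|/(9/2), which is < ε when |x − 3| < (9/2)ε.
Take δ = min(3/2, (9/2)ε). Then 0 < |x − 3| < δ gives both |x − 3| < 3/2 and |x − 3| < (9/2)ε, so |1/x − (1/3)| < ε.

δ = min(3/2, (9/2)ε)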